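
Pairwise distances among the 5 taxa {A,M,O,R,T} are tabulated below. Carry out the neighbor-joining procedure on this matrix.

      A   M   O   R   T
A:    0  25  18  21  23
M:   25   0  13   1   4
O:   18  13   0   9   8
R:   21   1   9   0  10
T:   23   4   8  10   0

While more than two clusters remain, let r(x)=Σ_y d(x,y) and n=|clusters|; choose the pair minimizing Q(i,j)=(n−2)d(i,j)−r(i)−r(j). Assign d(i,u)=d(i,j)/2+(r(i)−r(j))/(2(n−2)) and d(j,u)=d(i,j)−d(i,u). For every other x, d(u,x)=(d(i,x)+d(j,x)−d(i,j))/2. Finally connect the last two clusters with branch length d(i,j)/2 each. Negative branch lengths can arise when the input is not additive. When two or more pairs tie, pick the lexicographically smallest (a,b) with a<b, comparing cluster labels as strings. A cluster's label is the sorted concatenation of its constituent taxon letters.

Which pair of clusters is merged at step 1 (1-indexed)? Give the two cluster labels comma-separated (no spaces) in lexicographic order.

iteration 1: select A,O (d=18, Q=-81); attach at lengths (31/2, 5/2); label the merged cluster AO
  updated: d(AO,M)=10, d(AO,R)=6, d(AO,T)=13/2
iteration 2: select AO,T (d=13/2, Q=-30); attach at lengths (15/4, 11/4); label the merged cluster AOT
  updated: d(AOT,M)=15/4, d(AOT,R)=19/4
iteration 3: select AOT,M (d=15/4, Q=-19/2); attach at lengths (15/4, 0); label the merged cluster AMOT
  updated: d(AMOT,R)=1
iteration 4: select AMOT,R (d=1); attach at lengths (1/2, 1/2); label the merged cluster AMORT
final tree: ((((A:31/2,O:5/2):15/4,T:11/4):15/4,M:0):1/2,R:1/2)
total length: 117/4

A,O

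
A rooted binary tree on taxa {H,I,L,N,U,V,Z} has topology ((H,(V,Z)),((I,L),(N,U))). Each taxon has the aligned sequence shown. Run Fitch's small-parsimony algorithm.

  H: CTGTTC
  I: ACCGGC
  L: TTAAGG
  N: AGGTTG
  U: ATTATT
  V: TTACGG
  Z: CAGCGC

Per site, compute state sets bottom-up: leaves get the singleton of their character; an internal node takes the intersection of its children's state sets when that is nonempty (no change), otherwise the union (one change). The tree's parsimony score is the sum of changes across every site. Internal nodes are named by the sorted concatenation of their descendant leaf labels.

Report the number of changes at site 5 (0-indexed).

4

[col 0] VZ: children V:{T}, Z:{C} ∪→ {C,T}; cost 1
[col 0] HVZ: children H:{C}, VZ:{C,T} ∩→ {C}; cost 0
[col 0] IL: children I:{A}, L:{T} ∪→ {A,T}; cost 1
[col 0] NU: children N:{A}, U:{A} ∩→ {A}; cost 0
[col 0] ILNU: children IL:{A,T}, NU:{A} ∩→ {A}; cost 0
[col 0] HILNUVZ: children HVZ:{C}, ILNU:{A} ∪→ {A,C}; cost 1
[col 1] VZ: children V:{T}, Z:{A} ∪→ {A,T}; cost 1
[col 1] HVZ: children H:{T}, VZ:{A,T} ∩→ {T}; cost 0
[col 1] IL: children I:{C}, L:{T} ∪→ {C,T}; cost 1
[col 1] NU: children N:{G}, U:{T} ∪→ {G,T}; cost 1
[col 1] ILNU: children IL:{C,T}, NU:{G,T} ∩→ {T}; cost 0
[col 1] HILNUVZ: children HVZ:{T}, ILNU:{T} ∩→ {T}; cost 0
[col 2] VZ: children V:{A}, Z:{G} ∪→ {A,G}; cost 1
[col 2] HVZ: children H:{G}, VZ:{A,G} ∩→ {G}; cost 0
[col 2] IL: children I:{C}, L:{A} ∪→ {A,C}; cost 1
[col 2] NU: children N:{G}, U:{T} ∪→ {G,T}; cost 1
[col 2] ILNU: children IL:{A,C}, NU:{G,T} ∪→ {A,C,G,T}; cost 1
[col 2] HILNUVZ: children HVZ:{G}, ILNU:{A,C,G,T} ∩→ {G}; cost 0
[col 3] VZ: children V:{C}, Z:{C} ∩→ {C}; cost 0
[col 3] HVZ: children H:{T}, VZ:{C} ∪→ {C,T}; cost 1
[col 3] IL: children I:{G}, L:{A} ∪→ {A,G}; cost 1
[col 3] NU: children N:{T}, U:{A} ∪→ {A,T}; cost 1
[col 3] ILNU: children IL:{A,G}, NU:{A,T} ∩→ {A}; cost 0
[col 3] HILNUVZ: children HVZ:{C,T}, ILNU:{A} ∪→ {A,C,T}; cost 1
[col 4] VZ: children V:{G}, Z:{G} ∩→ {G}; cost 0
[col 4] HVZ: children H:{T}, VZ:{G} ∪→ {G,T}; cost 1
[col 4] IL: children I:{G}, L:{G} ∩→ {G}; cost 0
[col 4] NU: children N:{T}, U:{T} ∩→ {T}; cost 0
[col 4] ILNU: children IL:{G}, NU:{T} ∪→ {G,T}; cost 1
[col 4] HILNUVZ: children HVZ:{G,T}, ILNU:{G,T} ∩→ {G,T}; cost 0
[col 5] VZ: children V:{G}, Z:{C} ∪→ {C,G}; cost 1
[col 5] HVZ: children H:{C}, VZ:{C,G} ∩→ {C}; cost 0
[col 5] IL: children I:{C}, L:{G} ∪→ {C,G}; cost 1
[col 5] NU: children N:{G}, U:{T} ∪→ {G,T}; cost 1
[col 5] ILNU: children IL:{C,G}, NU:{G,T} ∩→ {G}; cost 0
[col 5] HILNUVZ: children HVZ:{C}, ILNU:{G} ∪→ {C,G}; cost 1
per-site changes: [3, 3, 4, 4, 2, 4]; total = 20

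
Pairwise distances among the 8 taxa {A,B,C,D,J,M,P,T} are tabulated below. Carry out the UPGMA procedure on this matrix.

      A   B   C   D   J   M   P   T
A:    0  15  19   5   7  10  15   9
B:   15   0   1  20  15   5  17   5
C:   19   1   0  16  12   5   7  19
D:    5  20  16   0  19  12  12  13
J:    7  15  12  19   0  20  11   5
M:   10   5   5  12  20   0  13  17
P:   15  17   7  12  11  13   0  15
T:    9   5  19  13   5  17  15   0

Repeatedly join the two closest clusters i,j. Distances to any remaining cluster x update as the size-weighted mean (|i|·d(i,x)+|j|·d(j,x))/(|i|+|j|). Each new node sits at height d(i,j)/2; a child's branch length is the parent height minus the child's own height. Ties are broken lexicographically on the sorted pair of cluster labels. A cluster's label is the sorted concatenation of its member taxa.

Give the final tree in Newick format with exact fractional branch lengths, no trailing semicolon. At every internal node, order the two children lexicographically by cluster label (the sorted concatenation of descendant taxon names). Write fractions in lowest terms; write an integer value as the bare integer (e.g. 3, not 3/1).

1. join B+C (d=1) ⇒ BC; edges |B|=1/2, |C|=1/2
  updated: d(A,BC)=17, d(BC,D)=18, d(BC,J)=27/2, d(BC,M)=5, d(BC,P)=12, d(BC,T)=12
2. join A+D (d=5) ⇒ AD; edges |A|=5/2, |D|=5/2
  updated: d(AD,BC)=35/2, d(AD,J)=13, d(AD,M)=11, d(AD,P)=27/2, d(AD,T)=11
3. join BC+M (d=5) ⇒ BCM; edges |BC|=2, |M|=5/2
  updated: d(AD,BCM)=46/3, d(BCM,J)=47/3, d(BCM,P)=37/3, d(BCM,T)=41/3
4. join J+T (d=5) ⇒ JT; edges |J|=5/2, |T|=5/2
  updated: d(AD,JT)=12, d(BCM,JT)=44/3, d(JT,P)=13
5. join AD+JT (d=12) ⇒ ADJT; edges |AD|=7/2, |JT|=7/2
  updated: d(ADJT,BCM)=15, d(ADJT,P)=53/4
6. join BCM+P (d=37/3) ⇒ BCMP; edges |BCM|=11/3, |P|=37/6
  updated: d(ADJT,BCMP)=233/16
7. join ADJT+BCMP (d=233/16) ⇒ ABCDJMPT; edges |ADJT|=41/32, |BCMP|=107/96
final tree: (((A:5/2,D:5/2):7/2,(J:5/2,T:5/2):7/2):41/32,(((B:1/2,C:1/2):2,M:5/2):11/3,P:37/6):107/96)
total length: 1667/48

(((A:5/2,D:5/2):7/2,(J:5/2,T:5/2):7/2):41/32,(((B:1/2,C:1/2):2,M:5/2):11/3,P:37/6):107/96)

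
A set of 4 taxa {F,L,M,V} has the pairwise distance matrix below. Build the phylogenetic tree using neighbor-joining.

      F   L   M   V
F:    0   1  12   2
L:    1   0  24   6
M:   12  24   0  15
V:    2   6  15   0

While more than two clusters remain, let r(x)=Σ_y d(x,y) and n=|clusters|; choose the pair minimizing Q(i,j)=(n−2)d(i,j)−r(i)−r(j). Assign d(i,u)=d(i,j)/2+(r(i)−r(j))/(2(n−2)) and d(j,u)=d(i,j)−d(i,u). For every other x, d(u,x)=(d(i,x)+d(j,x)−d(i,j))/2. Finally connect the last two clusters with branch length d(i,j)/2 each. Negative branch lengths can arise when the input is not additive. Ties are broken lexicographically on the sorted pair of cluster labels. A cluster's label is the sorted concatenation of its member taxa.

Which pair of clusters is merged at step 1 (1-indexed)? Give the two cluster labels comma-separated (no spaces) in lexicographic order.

iteration 1: select F,L (d=1, Q=-44); attach at lengths (-7/2, 9/2); label the merged cluster FL
  updated: d(FL,M)=35/2, d(FL,V)=7/2
iteration 2: select FL,M (d=35/2, Q=-36); attach at lengths (3, 29/2); label the merged cluster FLM
  updated: d(FLM,V)=1/2
iteration 3: select FLM,V (d=1/2); attach at lengths (1/4, 1/4); label the merged cluster FLMV
final tree: (((F:-7/2,L:9/2):3,M:29/2):1/4,V:1/4)
total length: 19

F,L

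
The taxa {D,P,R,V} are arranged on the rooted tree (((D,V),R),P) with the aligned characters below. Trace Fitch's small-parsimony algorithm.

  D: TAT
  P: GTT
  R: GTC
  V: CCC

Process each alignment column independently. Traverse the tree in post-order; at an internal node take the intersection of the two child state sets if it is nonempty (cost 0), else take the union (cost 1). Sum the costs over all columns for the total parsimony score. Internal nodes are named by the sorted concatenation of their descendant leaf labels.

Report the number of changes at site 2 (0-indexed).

site 0, node DV: D={T} ∪ V={C} → {C,T} (+1)
site 0, node DRV: DV={C,T} ∪ R={G} → {C,G,T} (+1)
site 0, node DPRV: DRV={C,G,T} ∩ P={G} → {G} (+0)
site 1, node DV: D={A} ∪ V={C} → {A,C} (+1)
site 1, node DRV: DV={A,C} ∪ R={T} → {A,C,T} (+1)
site 1, node DPRV: DRV={A,C,T} ∩ P={T} → {T} (+0)
site 2, node DV: D={T} ∪ V={C} → {C,T} (+1)
site 2, node DRV: DV={C,T} ∩ R={C} → {C} (+0)
site 2, node DPRV: DRV={C} ∪ P={T} → {C,T} (+1)
per-site changes: [2, 2, 2]; total = 6

2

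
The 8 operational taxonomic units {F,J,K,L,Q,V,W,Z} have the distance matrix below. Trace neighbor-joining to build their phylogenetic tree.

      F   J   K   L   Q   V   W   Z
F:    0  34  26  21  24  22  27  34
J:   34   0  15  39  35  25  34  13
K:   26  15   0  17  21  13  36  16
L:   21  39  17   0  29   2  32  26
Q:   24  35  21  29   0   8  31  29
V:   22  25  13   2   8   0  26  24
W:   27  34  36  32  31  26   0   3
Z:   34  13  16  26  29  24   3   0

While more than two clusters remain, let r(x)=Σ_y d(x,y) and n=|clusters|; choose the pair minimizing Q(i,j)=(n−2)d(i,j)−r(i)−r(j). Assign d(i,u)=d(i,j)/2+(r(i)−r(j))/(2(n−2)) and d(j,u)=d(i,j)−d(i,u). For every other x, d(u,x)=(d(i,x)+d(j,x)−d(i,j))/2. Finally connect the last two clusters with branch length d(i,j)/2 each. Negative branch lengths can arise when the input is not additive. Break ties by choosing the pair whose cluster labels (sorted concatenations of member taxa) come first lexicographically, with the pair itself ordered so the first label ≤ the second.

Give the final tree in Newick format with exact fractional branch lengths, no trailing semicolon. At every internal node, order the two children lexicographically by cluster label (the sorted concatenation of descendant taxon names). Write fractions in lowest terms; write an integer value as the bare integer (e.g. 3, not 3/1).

(((F:207/16,((J:193/16,K:47/16):31/8,(W:31/6,Z:-13/6):95/8):79/16):9/16,(L:26/5,V:-16/5):107/16):173/32,Q:173/32)

step 1: merge (W,Z) at d=3, Q=-316; branch lengths W→31/6, Z→-13/6; new cluster WZ
  updated: d(F,WZ)=29, d(J,WZ)=22, d(K,WZ)=49/2, d(L,WZ)=55/2, d(Q,WZ)=57/2, d(V,WZ)=47/2
step 2: merge (L,V) at d=2, Q=-219; branch lengths L→26/5, V→-16/5; new cluster LV
  updated: d(F,LV)=41/2, d(J,LV)=31, d(K,LV)=14, d(LV,Q)=35/2, d(LV,WZ)=49/2
step 3: merge (J,K) at d=15, Q=-355/2; branch lengths J→193/16, K→47/16; new cluster JK
  updated: d(F,JK)=45/2, d(JK,LV)=15, d(JK,Q)=41/2, d(JK,WZ)=63/4
step 4: merge (JK,WZ) at d=63/4, Q=-497/4; branch lengths JK→31/8, WZ→95/8; new cluster JKWZ
  updated: d(F,JKWZ)=143/8, d(JKWZ,LV)=95/8, d(JKWZ,Q)=133/8
step 5: merge (F,JKWZ) at d=143/8, Q=-73; branch lengths F→207/16, JKWZ→79/16; new cluster FJKWZ
  updated: d(FJKWZ,LV)=29/4, d(FJKWZ,Q)=91/8
step 6: merge (FJKWZ,LV) at d=29/4, Q=-289/8; branch lengths FJKWZ→9/16, LV→107/16; new cluster FJKLVWZ
  updated: d(FJKLVWZ,Q)=173/16
step 7: merge (FJKLVWZ,Q) at d=173/16; branch lengths FJKLVWZ→173/32, Q→173/32; new cluster FJKLQVWZ
final tree: (((F:207/16,((J:193/16,K:47/16):31/8,(W:31/6,Z:-13/6):95/8):79/16):9/16,(L:26/5,V:-16/5):107/16):173/32,Q:173/32)
total length: 1147/16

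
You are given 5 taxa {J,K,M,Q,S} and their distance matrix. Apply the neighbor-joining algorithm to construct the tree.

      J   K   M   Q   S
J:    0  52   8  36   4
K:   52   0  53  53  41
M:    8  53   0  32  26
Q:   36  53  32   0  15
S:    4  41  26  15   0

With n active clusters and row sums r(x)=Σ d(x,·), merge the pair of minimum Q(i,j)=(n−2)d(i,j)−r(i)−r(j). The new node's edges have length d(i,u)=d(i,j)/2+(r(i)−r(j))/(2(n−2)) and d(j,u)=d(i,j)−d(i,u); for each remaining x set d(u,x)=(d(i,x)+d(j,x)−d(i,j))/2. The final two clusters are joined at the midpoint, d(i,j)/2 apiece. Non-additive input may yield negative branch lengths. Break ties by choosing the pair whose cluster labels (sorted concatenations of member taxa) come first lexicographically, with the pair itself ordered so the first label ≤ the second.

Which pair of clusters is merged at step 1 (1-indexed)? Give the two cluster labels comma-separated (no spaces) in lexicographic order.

step 1: merge (J,M) at d=8, Q=-195; branch lengths J→5/6, M→43/6; new cluster JM
  updated: d(JM,K)=97/2, d(JM,Q)=30, d(JM,S)=11
step 2: merge (JM,K) at d=97/2, Q=-135; branch lengths JM→11, K→75/2; new cluster JKM
  updated: d(JKM,Q)=69/4, d(JKM,S)=7/4
step 3: merge (JKM,Q) at d=69/4, Q=-34; branch lengths JKM→2, Q→61/4; new cluster JKMQ
  updated: d(JKMQ,S)=-1/4
step 4: merge (JKMQ,S) at d=-1/4; branch lengths JKMQ→-1/8, S→-1/8; new cluster JKMQS
final tree: ((((J:5/6,M:43/6):11,K:75/2):2,Q:61/4):-1/8,S:-1/8)
total length: 147/2

J,M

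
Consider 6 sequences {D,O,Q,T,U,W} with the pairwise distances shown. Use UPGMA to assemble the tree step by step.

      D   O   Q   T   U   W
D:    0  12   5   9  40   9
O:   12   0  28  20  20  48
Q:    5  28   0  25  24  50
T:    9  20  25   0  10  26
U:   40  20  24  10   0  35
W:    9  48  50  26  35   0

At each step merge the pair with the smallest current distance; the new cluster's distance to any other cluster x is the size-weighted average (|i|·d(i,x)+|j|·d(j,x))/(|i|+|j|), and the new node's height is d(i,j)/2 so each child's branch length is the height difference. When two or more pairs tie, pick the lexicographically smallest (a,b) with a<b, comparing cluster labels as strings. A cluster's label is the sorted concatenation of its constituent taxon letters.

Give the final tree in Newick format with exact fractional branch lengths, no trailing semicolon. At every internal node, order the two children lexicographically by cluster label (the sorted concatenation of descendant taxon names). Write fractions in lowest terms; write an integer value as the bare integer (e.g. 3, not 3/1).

((((D:5/2,Q:5/2):15/2,O:10):3/2,(T:5,U:5):13/2):53/10,W:84/5)

step 1: merge (D,Q) at d=5; branch lengths D→5/2, Q→5/2; new cluster DQ
  updated: d(DQ,O)=20, d(DQ,T)=17, d(DQ,U)=32, d(DQ,W)=59/2
step 2: merge (T,U) at d=10; branch lengths T→5, U→5; new cluster TU
  updated: d(DQ,TU)=49/2, d(O,TU)=20, d(TU,W)=61/2
step 3: merge (DQ,O) at d=20; branch lengths DQ→15/2, O→10; new cluster DOQ
  updated: d(DOQ,TU)=23, d(DOQ,W)=107/3
step 4: merge (DOQ,TU) at d=23; branch lengths DOQ→3/2, TU→13/2; new cluster DOQTU
  updated: d(DOQTU,W)=168/5
step 5: merge (DOQTU,W) at d=168/5; branch lengths DOQTU→53/10, W→84/5; new cluster DOQTUW
final tree: ((((D:5/2,Q:5/2):15/2,O:10):3/2,(T:5,U:5):13/2):53/10,W:84/5)
total length: 313/5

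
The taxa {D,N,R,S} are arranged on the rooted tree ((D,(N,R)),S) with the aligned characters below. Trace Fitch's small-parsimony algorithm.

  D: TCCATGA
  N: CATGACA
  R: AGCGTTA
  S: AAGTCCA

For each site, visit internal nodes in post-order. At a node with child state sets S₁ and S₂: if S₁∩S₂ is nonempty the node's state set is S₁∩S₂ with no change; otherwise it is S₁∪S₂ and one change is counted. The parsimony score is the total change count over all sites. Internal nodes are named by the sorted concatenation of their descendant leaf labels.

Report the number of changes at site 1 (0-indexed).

2

NR@0: {C} ∪ {A} = {A,C} (union, +1)
DNR@0: {T} ∪ {A,C} = {A,C,T} (union, +1)
DNRS@0: {A,C,T} ∩ {A} = {A} (intersection, +0)
NR@1: {A} ∪ {G} = {A,G} (union, +1)
DNR@1: {C} ∪ {A,G} = {A,C,G} (union, +1)
DNRS@1: {A,C,G} ∩ {A} = {A} (intersection, +0)
NR@2: {T} ∪ {C} = {C,T} (union, +1)
DNR@2: {C} ∩ {C,T} = {C} (intersection, +0)
DNRS@2: {C} ∪ {G} = {C,G} (union, +1)
NR@3: {G} ∩ {G} = {G} (intersection, +0)
DNR@3: {A} ∪ {G} = {A,G} (union, +1)
DNRS@3: {A,G} ∪ {T} = {A,G,T} (union, +1)
NR@4: {A} ∪ {T} = {A,T} (union, +1)
DNR@4: {T} ∩ {A,T} = {T} (intersection, +0)
DNRS@4: {T} ∪ {C} = {C,T} (union, +1)
NR@5: {C} ∪ {T} = {C,T} (union, +1)
DNR@5: {G} ∪ {C,T} = {C,G,T} (union, +1)
DNRS@5: {C,G,T} ∩ {C} = {C} (intersection, +0)
NR@6: {A} ∩ {A} = {A} (intersection, +0)
DNR@6: {A} ∩ {A} = {A} (intersection, +0)
DNRS@6: {A} ∩ {A} = {A} (intersection, +0)
per-site changes: [2, 2, 2, 2, 2, 2, 0]; total = 12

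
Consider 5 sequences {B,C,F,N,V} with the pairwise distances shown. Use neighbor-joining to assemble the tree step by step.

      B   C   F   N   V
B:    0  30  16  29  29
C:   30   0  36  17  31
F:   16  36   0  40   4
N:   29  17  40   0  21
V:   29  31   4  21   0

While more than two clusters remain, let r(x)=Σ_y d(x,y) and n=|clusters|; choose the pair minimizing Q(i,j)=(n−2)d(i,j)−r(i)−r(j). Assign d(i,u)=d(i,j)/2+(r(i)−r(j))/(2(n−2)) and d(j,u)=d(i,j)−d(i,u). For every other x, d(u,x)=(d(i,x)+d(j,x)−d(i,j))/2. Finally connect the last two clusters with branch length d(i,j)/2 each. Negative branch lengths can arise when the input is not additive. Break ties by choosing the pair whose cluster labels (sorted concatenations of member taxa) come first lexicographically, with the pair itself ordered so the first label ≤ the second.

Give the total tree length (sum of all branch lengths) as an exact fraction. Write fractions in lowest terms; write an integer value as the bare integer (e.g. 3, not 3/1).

step 1: merge (C,N) at d=17, Q=-170; branch lengths C→29/3, N→22/3; new cluster CN
  updated: d(B,CN)=21, d(CN,F)=59/2, d(CN,V)=35/2
step 2: merge (B,CN) at d=21, Q=-92; branch lengths B→10, CN→11; new cluster BCN
  updated: d(BCN,F)=49/4, d(BCN,V)=51/4
step 3: merge (BCN,F) at d=49/4, Q=-29; branch lengths BCN→21/2, F→7/4; new cluster BCFN
  updated: d(BCFN,V)=9/4
step 4: merge (BCFN,V) at d=9/4; branch lengths BCFN→9/8, V→9/8; new cluster BCFNV
final tree: (((B:10,(C:29/3,N:22/3):11):21/2,F:7/4):9/8,V:9/8)
total length: 105/2

105/2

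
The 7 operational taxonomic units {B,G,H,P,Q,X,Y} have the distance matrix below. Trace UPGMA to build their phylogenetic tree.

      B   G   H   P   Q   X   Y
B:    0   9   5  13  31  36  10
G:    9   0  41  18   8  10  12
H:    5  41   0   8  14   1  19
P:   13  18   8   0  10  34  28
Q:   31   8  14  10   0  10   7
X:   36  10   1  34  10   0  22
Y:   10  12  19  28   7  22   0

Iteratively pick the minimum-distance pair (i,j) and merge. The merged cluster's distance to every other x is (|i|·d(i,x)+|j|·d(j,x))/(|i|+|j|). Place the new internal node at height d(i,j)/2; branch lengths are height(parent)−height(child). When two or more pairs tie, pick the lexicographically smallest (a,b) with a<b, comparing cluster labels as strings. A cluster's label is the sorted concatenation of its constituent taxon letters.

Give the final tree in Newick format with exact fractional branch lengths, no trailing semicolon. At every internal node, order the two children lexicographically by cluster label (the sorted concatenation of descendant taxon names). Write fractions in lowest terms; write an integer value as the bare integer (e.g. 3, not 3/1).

iteration 1: select H,X (d=1); attach at lengths (1/2, 1/2); label the merged cluster HX
  updated: d(B,HX)=41/2, d(G,HX)=51/2, d(HX,P)=21, d(HX,Q)=12, d(HX,Y)=41/2
iteration 2: select Q,Y (d=7); attach at lengths (7/2, 7/2); label the merged cluster QY
  updated: d(B,QY)=41/2, d(G,QY)=10, d(HX,QY)=65/4, d(P,QY)=19
iteration 3: select B,G (d=9); attach at lengths (9/2, 9/2); label the merged cluster BG
  updated: d(BG,HX)=23, d(BG,P)=31/2, d(BG,QY)=61/4
iteration 4: select BG,QY (d=61/4); attach at lengths (25/8, 33/8); label the merged cluster BGQY
  updated: d(BGQY,HX)=157/8, d(BGQY,P)=69/4
iteration 5: select BGQY,P (d=69/4); attach at lengths (1, 69/8); label the merged cluster BGPQY
  updated: d(BGPQY,HX)=199/10
iteration 6: select BGPQY,HX (d=199/10); attach at lengths (53/40, 189/20); label the merged cluster BGHPQXY
final tree: ((((B:9/2,G:9/2):25/8,(Q:7/2,Y:7/2):33/8):1,P:69/8):53/40,(H:1/2,X:1/2):189/20)
total length: 893/20

((((B:9/2,G:9/2):25/8,(Q:7/2,Y:7/2):33/8):1,P:69/8):53/40,(H:1/2,X:1/2):189/20)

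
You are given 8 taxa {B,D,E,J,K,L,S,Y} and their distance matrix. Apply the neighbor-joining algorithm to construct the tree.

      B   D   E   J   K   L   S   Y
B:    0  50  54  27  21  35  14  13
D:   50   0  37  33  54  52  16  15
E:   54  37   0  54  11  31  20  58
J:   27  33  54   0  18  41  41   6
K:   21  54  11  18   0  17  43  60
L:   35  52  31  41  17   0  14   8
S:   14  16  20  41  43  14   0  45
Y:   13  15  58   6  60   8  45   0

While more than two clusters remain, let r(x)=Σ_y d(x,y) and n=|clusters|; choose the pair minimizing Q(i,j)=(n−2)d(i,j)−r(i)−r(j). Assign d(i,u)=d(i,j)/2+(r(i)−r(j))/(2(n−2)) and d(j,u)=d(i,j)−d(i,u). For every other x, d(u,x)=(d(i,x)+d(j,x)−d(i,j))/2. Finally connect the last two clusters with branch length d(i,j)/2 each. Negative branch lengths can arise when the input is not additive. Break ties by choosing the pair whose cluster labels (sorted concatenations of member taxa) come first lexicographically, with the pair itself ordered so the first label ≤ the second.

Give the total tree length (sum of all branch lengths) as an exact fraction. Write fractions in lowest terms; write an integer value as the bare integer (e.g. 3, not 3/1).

step 1: merge (E,K) at d=11, Q=-423; branch lengths E→107/12, K→25/12; new cluster EK
  updated: d(B,EK)=32, d(D,EK)=40, d(EK,J)=61/2, d(EK,L)=37/2, d(EK,S)=26, d(EK,Y)=107/2
step 2: merge (J,Y) at d=6, Q=-289; branch lengths J→34/5, Y→-4/5; new cluster JY
  updated: d(B,JY)=17, d(D,JY)=21, d(EK,JY)=39, d(JY,L)=43/2, d(JY,S)=40
step 3: merge (D,JY) at d=21, Q=-467/2; branch lengths D→249/16, JY→87/16; new cluster DJY
  updated: d(B,DJY)=23, d(DJY,EK)=29, d(DJY,L)=105/4, d(DJY,S)=35/2
step 4: merge (EK,L) at d=37/2, Q=-575/4; branch lengths EK→269/24, L→175/24; new cluster EKL
  updated: d(B,EKL)=97/4, d(DJY,EKL)=147/8, d(EKL,S)=43/4
step 5: merge (B,S) at d=14, Q=-151/2; branch lengths B→47/4, S→9/4; new cluster BS
  updated: d(BS,DJY)=53/4, d(BS,EKL)=21/2
step 6: merge (BS,DJY) at d=53/4, Q=-337/8; branch lengths BS→43/16, DJY→169/16; new cluster BDJSY
  updated: d(BDJSY,EKL)=125/16
step 7: merge (BDJSY,EKL) at d=125/16; branch lengths BDJSY→125/32, EKL→125/32; new cluster BDEJKLSY
final tree: (((B:47/4,S:9/4):43/16,(D:249/16,(J:34/5,Y:-4/5):87/16):169/16):125/32,((E:107/12,K:25/12):269/24,L:175/24):125/32)
total length: 1465/16

1465/16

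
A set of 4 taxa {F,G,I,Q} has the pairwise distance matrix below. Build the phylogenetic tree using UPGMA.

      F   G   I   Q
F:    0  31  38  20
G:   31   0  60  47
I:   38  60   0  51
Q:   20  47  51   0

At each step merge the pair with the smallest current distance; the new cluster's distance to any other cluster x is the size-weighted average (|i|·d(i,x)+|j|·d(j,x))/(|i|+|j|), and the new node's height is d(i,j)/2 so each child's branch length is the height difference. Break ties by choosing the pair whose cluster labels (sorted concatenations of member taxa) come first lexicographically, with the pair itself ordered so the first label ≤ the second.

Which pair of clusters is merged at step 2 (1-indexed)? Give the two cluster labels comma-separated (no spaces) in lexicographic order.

iteration 1: select F,Q (d=20); attach at lengths (10, 10); label the merged cluster FQ
  updated: d(FQ,G)=39, d(FQ,I)=89/2
iteration 2: select FQ,G (d=39); attach at lengths (19/2, 39/2); label the merged cluster FGQ
  updated: d(FGQ,I)=149/3
iteration 3: select FGQ,I (d=149/3); attach at lengths (16/3, 149/6); label the merged cluster FGIQ
final tree: (((F:10,Q:10):19/2,G:39/2):16/3,I:149/6)
total length: 475/6

FQ,G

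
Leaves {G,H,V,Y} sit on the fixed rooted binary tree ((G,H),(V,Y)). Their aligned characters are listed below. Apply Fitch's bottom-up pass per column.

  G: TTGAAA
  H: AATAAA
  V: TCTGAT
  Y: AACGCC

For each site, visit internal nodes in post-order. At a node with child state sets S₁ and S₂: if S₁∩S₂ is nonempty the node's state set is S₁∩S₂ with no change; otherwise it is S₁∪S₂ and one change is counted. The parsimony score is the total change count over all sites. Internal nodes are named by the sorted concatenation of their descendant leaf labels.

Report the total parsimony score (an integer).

GH@0: {T} ∪ {A} = {A,T} (union, +1)
VY@0: {T} ∪ {A} = {A,T} (union, +1)
GHVY@0: {A,T} ∩ {A,T} = {A,T} (intersection, +0)
GH@1: {T} ∪ {A} = {A,T} (union, +1)
VY@1: {C} ∪ {A} = {A,C} (union, +1)
GHVY@1: {A,T} ∩ {A,C} = {A} (intersection, +0)
GH@2: {G} ∪ {T} = {G,T} (union, +1)
VY@2: {T} ∪ {C} = {C,T} (union, +1)
GHVY@2: {G,T} ∩ {C,T} = {T} (intersection, +0)
GH@3: {A} ∩ {A} = {A} (intersection, +0)
VY@3: {G} ∩ {G} = {G} (intersection, +0)
GHVY@3: {A} ∪ {G} = {A,G} (union, +1)
GH@4: {A} ∩ {A} = {A} (intersection, +0)
VY@4: {A} ∪ {C} = {A,C} (union, +1)
GHVY@4: {A} ∩ {A,C} = {A} (intersection, +0)
GH@5: {A} ∩ {A} = {A} (intersection, +0)
VY@5: {T} ∪ {C} = {C,T} (union, +1)
GHVY@5: {A} ∪ {C,T} = {A,C,T} (union, +1)
per-site changes: [2, 2, 2, 1, 1, 2]; total = 10

10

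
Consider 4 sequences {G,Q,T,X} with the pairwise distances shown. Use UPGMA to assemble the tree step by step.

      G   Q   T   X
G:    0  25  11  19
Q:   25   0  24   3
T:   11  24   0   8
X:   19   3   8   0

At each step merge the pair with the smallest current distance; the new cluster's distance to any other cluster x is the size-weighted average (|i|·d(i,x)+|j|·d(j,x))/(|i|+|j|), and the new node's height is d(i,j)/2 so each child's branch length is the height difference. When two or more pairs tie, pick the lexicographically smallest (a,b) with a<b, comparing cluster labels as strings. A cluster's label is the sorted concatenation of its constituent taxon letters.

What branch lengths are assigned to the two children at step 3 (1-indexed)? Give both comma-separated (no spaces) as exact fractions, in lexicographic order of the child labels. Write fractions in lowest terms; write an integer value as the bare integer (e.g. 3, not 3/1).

1. join Q+X (d=3) ⇒ QX; edges |Q|=3/2, |X|=3/2
  updated: d(G,QX)=22, d(QX,T)=16
2. join G+T (d=11) ⇒ GT; edges |G|=11/2, |T|=11/2
  updated: d(GT,QX)=19
3. join GT+QX (d=19) ⇒ GQTX; edges |GT|=4, |QX|=8
final tree: ((G:11/2,T:11/2):4,(Q:3/2,X:3/2):8)
total length: 26

4,8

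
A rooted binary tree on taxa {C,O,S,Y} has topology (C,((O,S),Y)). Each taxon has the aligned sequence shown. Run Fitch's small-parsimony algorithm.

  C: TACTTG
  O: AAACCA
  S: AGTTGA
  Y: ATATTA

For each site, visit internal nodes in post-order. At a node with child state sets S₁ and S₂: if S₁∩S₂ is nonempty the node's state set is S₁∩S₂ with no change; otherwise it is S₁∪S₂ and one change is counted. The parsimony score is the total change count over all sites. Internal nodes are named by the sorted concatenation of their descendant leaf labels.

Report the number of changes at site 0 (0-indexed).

[col 0] OS: children O:{A}, S:{A} ∩→ {A}; cost 0
[col 0] OSY: children OS:{A}, Y:{A} ∩→ {A}; cost 0
[col 0] COSY: children C:{T}, OSY:{A} ∪→ {A,T}; cost 1
[col 1] OS: children O:{A}, S:{G} ∪→ {A,G}; cost 1
[col 1] OSY: children OS:{A,G}, Y:{T} ∪→ {A,G,T}; cost 1
[col 1] COSY: children C:{A}, OSY:{A,G,T} ∩→ {A}; cost 0
[col 2] OS: children O:{A}, S:{T} ∪→ {A,T}; cost 1
[col 2] OSY: children OS:{A,T}, Y:{A} ∩→ {A}; cost 0
[col 2] COSY: children C:{C}, OSY:{A} ∪→ {A,C}; cost 1
[col 3] OS: children O:{C}, S:{T} ∪→ {C,T}; cost 1
[col 3] OSY: children OS:{C,T}, Y:{T} ∩→ {T}; cost 0
[col 3] COSY: children C:{T}, OSY:{T} ∩→ {T}; cost 0
[col 4] OS: children O:{C}, S:{G} ∪→ {C,G}; cost 1
[col 4] OSY: children OS:{C,G}, Y:{T} ∪→ {C,G,T}; cost 1
[col 4] COSY: children C:{T}, OSY:{C,G,T} ∩→ {T}; cost 0
[col 5] OS: children O:{A}, S:{A} ∩→ {A}; cost 0
[col 5] OSY: children OS:{A}, Y:{A} ∩→ {A}; cost 0
[col 5] COSY: children C:{G}, OSY:{A} ∪→ {A,G}; cost 1
per-site changes: [1, 2, 2, 1, 2, 1]; total = 9

1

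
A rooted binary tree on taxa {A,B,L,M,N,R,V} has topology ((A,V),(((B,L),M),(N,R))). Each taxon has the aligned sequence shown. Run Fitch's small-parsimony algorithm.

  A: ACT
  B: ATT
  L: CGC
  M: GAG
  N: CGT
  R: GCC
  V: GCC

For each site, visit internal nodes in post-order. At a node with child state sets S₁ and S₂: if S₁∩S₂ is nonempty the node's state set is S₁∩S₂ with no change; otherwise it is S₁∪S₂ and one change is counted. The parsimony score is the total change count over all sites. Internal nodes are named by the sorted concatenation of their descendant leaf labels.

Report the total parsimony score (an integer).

12

AV@0: {A} ∪ {G} = {A,G} (union, +1)
BL@0: {A} ∪ {C} = {A,C} (union, +1)
BLM@0: {A,C} ∪ {G} = {A,C,G} (union, +1)
NR@0: {C} ∪ {G} = {C,G} (union, +1)
BLMNR@0: {A,C,G} ∩ {C,G} = {C,G} (intersection, +0)
ABLMNRV@0: {A,G} ∩ {C,G} = {G} (intersection, +0)
AV@1: {C} ∩ {C} = {C} (intersection, +0)
BL@1: {T} ∪ {G} = {G,T} (union, +1)
BLM@1: {G,T} ∪ {A} = {A,G,T} (union, +1)
NR@1: {G} ∪ {C} = {C,G} (union, +1)
BLMNR@1: {A,G,T} ∩ {C,G} = {G} (intersection, +0)
ABLMNRV@1: {C} ∪ {G} = {C,G} (union, +1)
AV@2: {T} ∪ {C} = {C,T} (union, +1)
BL@2: {T} ∪ {C} = {C,T} (union, +1)
BLM@2: {C,T} ∪ {G} = {C,G,T} (union, +1)
NR@2: {T} ∪ {C} = {C,T} (union, +1)
BLMNR@2: {C,G,T} ∩ {C,T} = {C,T} (intersection, +0)
ABLMNRV@2: {C,T} ∩ {C,T} = {C,T} (intersection, +0)
per-site changes: [4, 4, 4]; total = 12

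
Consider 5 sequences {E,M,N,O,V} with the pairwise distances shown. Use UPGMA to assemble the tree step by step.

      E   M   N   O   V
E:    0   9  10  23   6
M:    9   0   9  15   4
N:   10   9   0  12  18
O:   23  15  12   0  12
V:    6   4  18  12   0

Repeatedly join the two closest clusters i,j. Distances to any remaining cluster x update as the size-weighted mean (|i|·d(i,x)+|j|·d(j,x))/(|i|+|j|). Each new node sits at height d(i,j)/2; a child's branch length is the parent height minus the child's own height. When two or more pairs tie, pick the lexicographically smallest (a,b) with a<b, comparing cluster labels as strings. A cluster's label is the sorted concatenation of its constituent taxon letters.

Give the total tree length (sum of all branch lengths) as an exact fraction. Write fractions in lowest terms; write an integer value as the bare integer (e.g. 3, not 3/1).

1. join M+V (d=4) ⇒ MV; edges |M|=2, |V|=2
  updated: d(E,MV)=15/2, d(MV,N)=27/2, d(MV,O)=27/2
2. join E+MV (d=15/2) ⇒ EMV; edges |E|=15/4, |MV|=7/4
  updated: d(EMV,N)=37/3, d(EMV,O)=50/3
3. join N+O (d=12) ⇒ NO; edges |N|=6, |O|=6
  updated: d(EMV,NO)=29/2
4. join EMV+NO (d=29/2) ⇒ EMNOV; edges |EMV|=7/2, |NO|=5/4
final tree: ((E:15/4,(M:2,V:2):7/4):7/2,(N:6,O:6):5/4)
total length: 105/4

105/4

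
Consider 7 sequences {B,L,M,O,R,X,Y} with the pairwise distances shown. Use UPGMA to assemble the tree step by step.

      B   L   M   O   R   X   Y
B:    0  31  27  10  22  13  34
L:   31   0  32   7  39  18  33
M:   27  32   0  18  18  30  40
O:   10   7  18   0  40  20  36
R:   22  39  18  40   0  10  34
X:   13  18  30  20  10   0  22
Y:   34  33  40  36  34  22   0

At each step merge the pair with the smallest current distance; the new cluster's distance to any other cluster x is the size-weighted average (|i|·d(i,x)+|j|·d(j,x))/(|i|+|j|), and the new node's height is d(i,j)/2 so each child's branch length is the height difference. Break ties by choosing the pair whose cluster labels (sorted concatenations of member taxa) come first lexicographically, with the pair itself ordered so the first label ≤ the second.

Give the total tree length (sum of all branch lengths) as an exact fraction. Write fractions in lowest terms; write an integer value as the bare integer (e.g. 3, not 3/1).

iteration 1: select L,O (d=7); attach at lengths (7/2, 7/2); label the merged cluster LO
  updated: d(B,LO)=41/2, d(LO,M)=25, d(LO,R)=79/2, d(LO,X)=19, d(LO,Y)=69/2
iteration 2: select R,X (d=10); attach at lengths (5, 5); label the merged cluster RX
  updated: d(B,RX)=35/2, d(LO,RX)=117/4, d(M,RX)=24, d(RX,Y)=28
iteration 3: select B,RX (d=35/2); attach at lengths (35/4, 15/4); label the merged cluster BRX
  updated: d(BRX,LO)=79/3, d(BRX,M)=25, d(BRX,Y)=30
iteration 4: select BRX,M (d=25); attach at lengths (15/4, 25/2); label the merged cluster BMRX
  updated: d(BMRX,LO)=26, d(BMRX,Y)=65/2
iteration 5: select BMRX,LO (d=26); attach at lengths (1/2, 19/2); label the merged cluster BLMORX
  updated: d(BLMORX,Y)=199/6
iteration 6: select BLMORX,Y (d=199/6); attach at lengths (43/12, 199/12); label the merged cluster BLMORXY
final tree: ((((B:35/4,(R:5,X:5):15/4):15/4,M:25/2):1/2,(L:7/2,O:7/2):19/2):43/12,Y:199/12)
total length: 911/12

911/12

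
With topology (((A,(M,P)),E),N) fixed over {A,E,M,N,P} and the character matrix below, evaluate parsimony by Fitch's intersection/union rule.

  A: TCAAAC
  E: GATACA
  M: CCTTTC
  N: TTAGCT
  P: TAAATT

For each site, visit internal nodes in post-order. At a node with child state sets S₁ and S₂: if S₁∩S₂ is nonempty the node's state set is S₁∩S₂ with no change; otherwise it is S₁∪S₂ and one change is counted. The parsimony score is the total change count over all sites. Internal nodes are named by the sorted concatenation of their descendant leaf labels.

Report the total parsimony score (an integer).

14

site 0, node MP: M={C} ∪ P={T} → {C,T} (+1)
site 0, node AMP: A={T} ∩ MP={C,T} → {T} (+0)
site 0, node AEMP: AMP={T} ∪ E={G} → {G,T} (+1)
site 0, node AEMNP: AEMP={G,T} ∩ N={T} → {T} (+0)
site 1, node MP: M={C} ∪ P={A} → {A,C} (+1)
site 1, node AMP: A={C} ∩ MP={A,C} → {C} (+0)
site 1, node AEMP: AMP={C} ∪ E={A} → {A,C} (+1)
site 1, node AEMNP: AEMP={A,C} ∪ N={T} → {A,C,T} (+1)
site 2, node MP: M={T} ∪ P={A} → {A,T} (+1)
site 2, node AMP: A={A} ∩ MP={A,T} → {A} (+0)
site 2, node AEMP: AMP={A} ∪ E={T} → {A,T} (+1)
site 2, node AEMNP: AEMP={A,T} ∩ N={A} → {A} (+0)
site 3, node MP: M={T} ∪ P={A} → {A,T} (+1)
site 3, node AMP: A={A} ∩ MP={A,T} → {A} (+0)
site 3, node AEMP: AMP={A} ∩ E={A} → {A} (+0)
site 3, node AEMNP: AEMP={A} ∪ N={G} → {A,G} (+1)
site 4, node MP: M={T} ∩ P={T} → {T} (+0)
site 4, node AMP: A={A} ∪ MP={T} → {A,T} (+1)
site 4, node AEMP: AMP={A,T} ∪ E={C} → {A,C,T} (+1)
site 4, node AEMNP: AEMP={A,C,T} ∩ N={C} → {C} (+0)
site 5, node MP: M={C} ∪ P={T} → {C,T} (+1)
site 5, node AMP: A={C} ∩ MP={C,T} → {C} (+0)
site 5, node AEMP: AMP={C} ∪ E={A} → {A,C} (+1)
site 5, node AEMNP: AEMP={A,C} ∪ N={T} → {A,C,T} (+1)
per-site changes: [2, 3, 2, 2, 2, 3]; total = 14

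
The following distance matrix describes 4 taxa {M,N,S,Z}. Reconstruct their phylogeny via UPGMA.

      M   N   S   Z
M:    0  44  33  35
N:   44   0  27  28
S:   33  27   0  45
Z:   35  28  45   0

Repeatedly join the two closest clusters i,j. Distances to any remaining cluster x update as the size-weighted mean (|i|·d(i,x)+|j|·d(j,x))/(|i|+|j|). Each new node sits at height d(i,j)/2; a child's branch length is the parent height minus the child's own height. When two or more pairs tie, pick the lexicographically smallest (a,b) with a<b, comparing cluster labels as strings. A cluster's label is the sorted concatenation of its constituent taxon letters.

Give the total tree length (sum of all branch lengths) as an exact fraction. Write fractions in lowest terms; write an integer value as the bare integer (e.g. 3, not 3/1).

iteration 1: select N,S (d=27); attach at lengths (27/2, 27/2); label the merged cluster NS
  updated: d(M,NS)=77/2, d(NS,Z)=73/2
iteration 2: select M,Z (d=35); attach at lengths (35/2, 35/2); label the merged cluster MZ
  updated: d(MZ,NS)=75/2
iteration 3: select MZ,NS (d=75/2); attach at lengths (5/4, 21/4); label the merged cluster MNSZ
final tree: ((M:35/2,Z:35/2):5/4,(N:27/2,S:27/2):21/4)
total length: 137/2

137/2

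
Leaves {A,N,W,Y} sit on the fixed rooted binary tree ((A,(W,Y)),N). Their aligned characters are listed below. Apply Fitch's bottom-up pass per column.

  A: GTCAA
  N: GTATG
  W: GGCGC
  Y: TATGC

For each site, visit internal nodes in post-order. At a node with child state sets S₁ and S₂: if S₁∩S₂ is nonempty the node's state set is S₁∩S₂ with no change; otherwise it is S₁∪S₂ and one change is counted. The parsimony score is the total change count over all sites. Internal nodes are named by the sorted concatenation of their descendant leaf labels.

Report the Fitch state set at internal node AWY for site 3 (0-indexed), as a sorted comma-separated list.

A,G

WY@0: {G} ∪ {T} = {G,T} (union, +1)
AWY@0: {G} ∩ {G,T} = {G} (intersection, +0)
ANWY@0: {G} ∩ {G} = {G} (intersection, +0)
WY@1: {G} ∪ {A} = {A,G} (union, +1)
AWY@1: {T} ∪ {A,G} = {A,G,T} (union, +1)
ANWY@1: {A,G,T} ∩ {T} = {T} (intersection, +0)
WY@2: {C} ∪ {T} = {C,T} (union, +1)
AWY@2: {C} ∩ {C,T} = {C} (intersection, +0)
ANWY@2: {C} ∪ {A} = {A,C} (union, +1)
WY@3: {G} ∩ {G} = {G} (intersection, +0)
AWY@3: {A} ∪ {G} = {A,G} (union, +1)
ANWY@3: {A,G} ∪ {T} = {A,G,T} (union, +1)
WY@4: {C} ∩ {C} = {C} (intersection, +0)
AWY@4: {A} ∪ {C} = {A,C} (union, +1)
ANWY@4: {A,C} ∪ {G} = {A,C,G} (union, +1)
per-site changes: [1, 2, 2, 2, 2]; total = 9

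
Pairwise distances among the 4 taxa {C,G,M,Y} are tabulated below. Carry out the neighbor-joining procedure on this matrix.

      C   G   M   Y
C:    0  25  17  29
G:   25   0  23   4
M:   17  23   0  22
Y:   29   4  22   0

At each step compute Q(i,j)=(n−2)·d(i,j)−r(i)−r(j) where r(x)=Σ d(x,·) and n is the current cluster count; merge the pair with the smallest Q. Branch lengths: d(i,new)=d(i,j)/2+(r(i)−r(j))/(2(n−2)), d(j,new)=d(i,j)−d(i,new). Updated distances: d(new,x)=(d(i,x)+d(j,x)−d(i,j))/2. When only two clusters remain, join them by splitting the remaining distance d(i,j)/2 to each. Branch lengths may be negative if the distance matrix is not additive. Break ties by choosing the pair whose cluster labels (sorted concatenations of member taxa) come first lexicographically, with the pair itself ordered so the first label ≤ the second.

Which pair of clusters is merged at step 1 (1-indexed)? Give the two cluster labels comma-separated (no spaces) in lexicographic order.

C,M

iteration 1: select C,M (d=17, Q=-99); attach at lengths (43/4, 25/4); label the merged cluster CM
  updated: d(CM,G)=31/2, d(CM,Y)=17
iteration 2: select CM,G (d=31/2, Q=-73/2); attach at lengths (57/4, 5/4); label the merged cluster CGM
  updated: d(CGM,Y)=11/4
iteration 3: select CGM,Y (d=11/4); attach at lengths (11/8, 11/8); label the merged cluster CGMY
final tree: (((C:43/4,M:25/4):57/4,G:5/4):11/8,Y:11/8)
total length: 141/4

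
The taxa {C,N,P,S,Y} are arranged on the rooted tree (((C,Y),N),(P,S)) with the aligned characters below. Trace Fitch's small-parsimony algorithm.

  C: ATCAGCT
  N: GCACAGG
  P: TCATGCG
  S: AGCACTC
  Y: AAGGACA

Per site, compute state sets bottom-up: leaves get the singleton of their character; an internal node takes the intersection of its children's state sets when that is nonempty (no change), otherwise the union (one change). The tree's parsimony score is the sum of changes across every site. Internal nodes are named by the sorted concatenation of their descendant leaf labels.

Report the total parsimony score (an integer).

CY@0: {A} ∩ {A} = {A} (intersection, +0)
CNY@0: {A} ∪ {G} = {A,G} (union, +1)
PS@0: {T} ∪ {A} = {A,T} (union, +1)
CNPSY@0: {A,G} ∩ {A,T} = {A} (intersection, +0)
CY@1: {T} ∪ {A} = {A,T} (union, +1)
CNY@1: {A,T} ∪ {C} = {A,C,T} (union, +1)
PS@1: {C} ∪ {G} = {C,G} (union, +1)
CNPSY@1: {A,C,T} ∩ {C,G} = {C} (intersection, +0)
CY@2: {C} ∪ {G} = {C,G} (union, +1)
CNY@2: {C,G} ∪ {A} = {A,C,G} (union, +1)
PS@2: {A} ∪ {C} = {A,C} (union, +1)
CNPSY@2: {A,C,G} ∩ {A,C} = {A,C} (intersection, +0)
CY@3: {A} ∪ {G} = {A,G} (union, +1)
CNY@3: {A,G} ∪ {C} = {A,C,G} (union, +1)
PS@3: {T} ∪ {A} = {A,T} (union, +1)
CNPSY@3: {A,C,G} ∩ {A,T} = {A} (intersection, +0)
CY@4: {G} ∪ {A} = {A,G} (union, +1)
CNY@4: {A,G} ∩ {A} = {A} (intersection, +0)
PS@4: {G} ∪ {C} = {C,G} (union, +1)
CNPSY@4: {A} ∪ {C,G} = {A,C,G} (union, +1)
CY@5: {C} ∩ {C} = {C} (intersection, +0)
CNY@5: {C} ∪ {G} = {C,G} (union, +1)
PS@5: {C} ∪ {T} = {C,T} (union, +1)
CNPSY@5: {C,G} ∩ {C,T} = {C} (intersection, +0)
CY@6: {T} ∪ {A} = {A,T} (union, +1)
CNY@6: {A,T} ∪ {G} = {A,G,T} (union, +1)
PS@6: {G} ∪ {C} = {C,G} (union, +1)
CNPSY@6: {A,G,T} ∩ {C,G} = {G} (intersection, +0)
per-site changes: [2, 3, 3, 3, 3, 2, 3]; total = 19

19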